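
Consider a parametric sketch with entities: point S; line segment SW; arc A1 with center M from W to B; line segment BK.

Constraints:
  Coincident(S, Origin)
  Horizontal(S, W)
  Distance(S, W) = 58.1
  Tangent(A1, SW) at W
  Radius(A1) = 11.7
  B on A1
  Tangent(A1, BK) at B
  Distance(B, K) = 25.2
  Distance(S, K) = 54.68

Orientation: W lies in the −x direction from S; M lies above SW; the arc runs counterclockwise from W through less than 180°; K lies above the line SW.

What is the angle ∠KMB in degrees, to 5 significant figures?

65.095°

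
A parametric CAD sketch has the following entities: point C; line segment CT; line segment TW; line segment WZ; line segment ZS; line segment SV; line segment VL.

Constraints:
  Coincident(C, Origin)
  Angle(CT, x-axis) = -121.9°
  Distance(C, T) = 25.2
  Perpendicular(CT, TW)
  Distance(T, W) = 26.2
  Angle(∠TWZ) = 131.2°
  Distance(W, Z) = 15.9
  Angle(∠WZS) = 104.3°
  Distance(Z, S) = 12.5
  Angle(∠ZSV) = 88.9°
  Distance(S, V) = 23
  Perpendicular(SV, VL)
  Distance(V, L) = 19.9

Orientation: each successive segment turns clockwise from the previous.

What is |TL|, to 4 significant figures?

23.63

C is at the origin; CT runs at -121.9° with length 25.2, so T = (-13.32, -21.39). The perpendicularity gives TW at right angles to CT, so TW runs at 148.1°; with |TW| = 26.2, W = (-35.56, -7.549). ∠TWZ = 131.2° gives WZ at 99.30° from the x-axis; with |WZ| = 15.9, Z = (-38.13, 8.142). ∠WZS = 104.3° gives ZS at 23.60° from the x-axis; with |ZS| = 12.5, S = (-26.67, 13.15). ∠ZSV = 88.9° gives SV at -67.50° from the x-axis; with |SV| = 23.0, V = (-17.87, -8.103). The perpendicularity gives VL at right angles to SV, so VL runs at -157.5°; with |VL| = 19.9, L = (-36.26, -15.72). Then |TL| = |L − T| = 23.63.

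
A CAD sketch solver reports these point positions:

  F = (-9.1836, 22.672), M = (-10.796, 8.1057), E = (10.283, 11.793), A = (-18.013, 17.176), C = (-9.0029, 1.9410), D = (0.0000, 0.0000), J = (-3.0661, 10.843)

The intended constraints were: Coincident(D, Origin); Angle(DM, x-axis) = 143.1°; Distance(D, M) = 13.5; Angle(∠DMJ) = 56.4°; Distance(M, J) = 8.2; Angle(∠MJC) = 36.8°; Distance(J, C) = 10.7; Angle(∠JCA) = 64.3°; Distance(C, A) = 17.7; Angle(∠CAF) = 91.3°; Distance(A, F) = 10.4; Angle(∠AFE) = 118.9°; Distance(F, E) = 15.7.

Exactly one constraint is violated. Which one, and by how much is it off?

Distance(F, E) = 15.7 — off by 6.60.

D = (0.00, 0.00) ✓; DM at 143.1° ✓; |DM| = 13.50 ✓; ∠DMJ = 56.40° ✓; |MJ| = 8.200 ✓; ∠MJC = 36.80° ✓; |JC| = 10.70 ✓; ∠JCA = 64.30° ✓; |CA| = 17.70 ✓; ∠CAF = 91.30° ✓; |AF| = 10.40 ✓; ∠AFE = 118.9° ✓; |FE| = 22.30 ✗.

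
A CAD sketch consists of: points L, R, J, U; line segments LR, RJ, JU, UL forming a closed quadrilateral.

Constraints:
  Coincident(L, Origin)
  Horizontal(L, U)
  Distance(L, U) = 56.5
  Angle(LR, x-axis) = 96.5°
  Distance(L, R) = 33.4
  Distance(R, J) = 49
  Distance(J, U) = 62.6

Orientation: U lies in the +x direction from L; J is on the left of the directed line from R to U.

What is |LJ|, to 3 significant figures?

70.4

Checks: |RJ| = 49.00 ✓; |JU| = 62.60 ✓.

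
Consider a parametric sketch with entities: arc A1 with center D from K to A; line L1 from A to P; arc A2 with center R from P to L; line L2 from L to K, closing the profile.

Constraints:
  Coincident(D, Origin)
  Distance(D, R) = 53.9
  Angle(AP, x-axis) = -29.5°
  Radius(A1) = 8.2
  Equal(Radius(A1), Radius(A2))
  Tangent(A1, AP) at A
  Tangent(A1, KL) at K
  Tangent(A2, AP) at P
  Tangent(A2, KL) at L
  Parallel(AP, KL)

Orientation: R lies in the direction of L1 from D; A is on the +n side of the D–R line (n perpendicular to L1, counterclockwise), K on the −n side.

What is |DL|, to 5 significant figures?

54.520

The slot axis is L1's direction at -29.5°, so u = (cos -29.5°, sin -29.5°) = (0.87036, -0.49242) and n = (−sin -29.5°, cos -29.5°) = (0.49242, 0.87036). D is at the origin and R lies 53.9 along u from D, so R = 53.9·u = (46.912, -26.542). Tangency of A1 to both parallel lines with radius 8.2 puts A and K at D ± 8.2·n: A = (4.0379, 7.1369), K = (-4.0379, -7.1369). Equal radii place P and L the same way about R: P = R + 8.2·n = (50.950, -19.405), L = R − 8.2·n = (42.874, -33.679). Then |DL| = |L − D| = 54.520.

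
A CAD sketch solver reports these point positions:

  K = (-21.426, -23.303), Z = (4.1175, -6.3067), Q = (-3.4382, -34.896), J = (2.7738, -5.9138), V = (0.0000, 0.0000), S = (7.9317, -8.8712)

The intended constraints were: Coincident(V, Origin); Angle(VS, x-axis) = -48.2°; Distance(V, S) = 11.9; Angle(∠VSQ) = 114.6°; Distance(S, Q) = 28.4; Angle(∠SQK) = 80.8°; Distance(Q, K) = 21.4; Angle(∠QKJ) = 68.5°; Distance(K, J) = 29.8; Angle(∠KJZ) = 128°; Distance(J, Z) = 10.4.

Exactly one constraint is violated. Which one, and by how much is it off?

Distance(J, Z) = 10.4 — off by 9.00.

V = (0.00, 0.00) ✓; VS at -48.20° ✓; |VS| = 11.90 ✓; ∠VSQ = 114.6° ✓; |SQ| = 28.40 ✓; ∠SQK = 80.80° ✓; |QK| = 21.40 ✓; ∠QKJ = 68.50° ✓; |KJ| = 29.80 ✓; ∠KJZ = 128.0° ✓; |JZ| = 1.400 ✗.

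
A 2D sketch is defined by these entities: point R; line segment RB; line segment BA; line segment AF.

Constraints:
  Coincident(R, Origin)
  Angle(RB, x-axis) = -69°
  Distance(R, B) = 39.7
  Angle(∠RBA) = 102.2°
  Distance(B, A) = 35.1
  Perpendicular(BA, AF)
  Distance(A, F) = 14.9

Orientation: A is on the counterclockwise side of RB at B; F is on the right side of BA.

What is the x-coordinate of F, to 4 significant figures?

51.19

R is at the origin; RB runs at -69.0° with length 39.7, so B = 39.7·(cos -69.0°, sin -69.0°) = (14.23, -37.06). ∠RBA = 102.2°, so BA runs at -69.0° + (180° − 102.2°) = 8.800° from the x-axis; with |BA| = 35.1, A = B + 35.1·(cos 8.800°, sin 8.800°) = (48.91, -31.69). BA ⟂ AF; with |AF| = 14.9 on the right of BA, F = A + 14.9·(0.1530, -0.9882) = (51.19, -46.42). So F.x = 51.19.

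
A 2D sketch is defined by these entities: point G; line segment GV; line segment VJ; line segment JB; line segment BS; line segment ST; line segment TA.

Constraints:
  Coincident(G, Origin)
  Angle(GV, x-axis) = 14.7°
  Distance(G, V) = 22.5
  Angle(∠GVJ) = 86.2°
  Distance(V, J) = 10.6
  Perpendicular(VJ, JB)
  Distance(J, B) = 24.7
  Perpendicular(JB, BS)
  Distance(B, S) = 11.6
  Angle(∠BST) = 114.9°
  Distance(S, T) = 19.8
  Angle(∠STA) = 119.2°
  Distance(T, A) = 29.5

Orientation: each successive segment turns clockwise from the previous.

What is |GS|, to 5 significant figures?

3.3565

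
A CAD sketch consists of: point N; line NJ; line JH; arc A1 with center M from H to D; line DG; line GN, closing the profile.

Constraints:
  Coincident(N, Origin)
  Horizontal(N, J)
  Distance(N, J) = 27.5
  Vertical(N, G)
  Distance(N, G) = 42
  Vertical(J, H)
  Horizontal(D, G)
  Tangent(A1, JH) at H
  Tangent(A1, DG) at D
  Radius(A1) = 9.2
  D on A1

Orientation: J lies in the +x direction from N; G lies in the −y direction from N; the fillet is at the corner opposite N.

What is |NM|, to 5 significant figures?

37.560

N is at the origin; NJ is horizontal with |NJ| = 27.5 and J on the +x side, so J = (27.500, 0.0000). N and G share the same x with |NG| = 42.0 and G on the −y side, so G = (0.0000, -42.000). The virtual corner opposite N is at (27.500, -42.000). Since A1 is tangent to JH there, MH ⟂ JH and A1 meets DG tangentially, so MD is at right angles to DG, with radius 9.2, so the center M sits 9.2 in from both sides at M = (18.300, -32.800). Then |NM| = |M − N| = 37.560.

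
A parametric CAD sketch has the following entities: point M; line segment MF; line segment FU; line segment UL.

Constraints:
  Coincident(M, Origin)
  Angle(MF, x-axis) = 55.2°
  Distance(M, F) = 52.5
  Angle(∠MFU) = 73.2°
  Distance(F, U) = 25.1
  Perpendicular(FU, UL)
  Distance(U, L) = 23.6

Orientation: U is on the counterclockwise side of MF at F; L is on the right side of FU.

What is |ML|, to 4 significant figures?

74.52

M is at the origin; MF runs at 55.2° with length 52.5, so F = 52.5·(cos 55.2°, sin 55.2°) = (29.96, 43.11). ∠MFU = 73.2°, so FU runs at 55.2° + (180° − 73.2°) = 162.0° from the x-axis; with |FU| = 25.1, U = F + 25.1·(cos 162.0°, sin 162.0°) = (6.091, 50.87). The perpendicularity gives UL at right angles to FU; with |UL| = 23.6 on the right of FU, L = U + 23.6·(0.3090, 0.9511) = (13.38, 73.31). Then |ML| = |L − M| = 74.52.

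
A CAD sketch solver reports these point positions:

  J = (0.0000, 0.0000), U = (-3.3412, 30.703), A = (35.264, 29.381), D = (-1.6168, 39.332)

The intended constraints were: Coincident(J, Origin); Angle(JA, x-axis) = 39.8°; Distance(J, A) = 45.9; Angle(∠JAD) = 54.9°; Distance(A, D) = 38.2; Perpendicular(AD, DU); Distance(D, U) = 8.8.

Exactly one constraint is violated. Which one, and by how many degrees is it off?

Perpendicular(AD, DU) — off by 3.80°.

J = (0.00, 0.00) ✓; JA at 39.80° ✓; |JA| = 45.90 ✓; ∠JAD = 54.90° ✓; |AD| = 38.20 ✓; ∠(AD, DU) = 93.80° ✗; |DU| = 8.800 ✓.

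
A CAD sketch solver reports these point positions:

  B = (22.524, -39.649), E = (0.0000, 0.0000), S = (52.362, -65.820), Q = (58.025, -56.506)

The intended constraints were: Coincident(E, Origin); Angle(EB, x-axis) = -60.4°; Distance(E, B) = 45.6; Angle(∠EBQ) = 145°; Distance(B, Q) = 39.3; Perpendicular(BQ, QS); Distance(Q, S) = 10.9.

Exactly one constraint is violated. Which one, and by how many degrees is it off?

Perpendicular(BQ, QS) — off by 5.90°.

E = (0.00, 0.00) ✓; EB at -60.40° ✓; |EB| = 45.60 ✓; ∠EBQ = 145.0° ✓; |BQ| = 39.30 ✓; ∠(BQ, QS) = 95.90° ✗; |QS| = 10.90 ✓.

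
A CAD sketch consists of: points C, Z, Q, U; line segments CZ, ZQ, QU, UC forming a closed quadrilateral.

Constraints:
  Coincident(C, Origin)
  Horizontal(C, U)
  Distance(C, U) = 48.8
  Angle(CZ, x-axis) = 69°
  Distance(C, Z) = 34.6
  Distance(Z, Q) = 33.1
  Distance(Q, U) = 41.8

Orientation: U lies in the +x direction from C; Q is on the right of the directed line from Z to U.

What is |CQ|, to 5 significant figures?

7.0105

C is at the origin; CU is horizontal with |CU| = 48.8 and U in +x, so U = (48.8, 0). CZ runs at 69.0° with |CZ| = 34.6, so Z = (12.400, 32.302). Q is determined by |ZQ| = 33.1 and |QU| = 41.8 together: it lies at the intersection of circle(Z, 33.1) and circle(U, 41.8). With |ZU| = 48.666, the foot of the radical line on ZU is 17.638 from Z and the perpendicular offset is √(33.1² − 17.638²) = 28.009. Taking the right-of-ZU solution: Q = (7.0015, -0.35499).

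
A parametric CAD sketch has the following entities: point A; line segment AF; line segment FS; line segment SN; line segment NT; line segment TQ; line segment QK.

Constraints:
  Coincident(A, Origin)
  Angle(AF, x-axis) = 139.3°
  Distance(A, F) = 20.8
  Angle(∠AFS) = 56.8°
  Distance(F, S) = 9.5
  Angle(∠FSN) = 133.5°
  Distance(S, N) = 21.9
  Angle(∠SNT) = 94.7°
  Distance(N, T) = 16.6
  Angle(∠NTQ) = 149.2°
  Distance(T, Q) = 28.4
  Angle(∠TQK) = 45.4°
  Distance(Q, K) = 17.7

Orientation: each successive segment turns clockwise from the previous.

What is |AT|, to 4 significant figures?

11.06

A is at the origin; AF runs at 139.3° with length 20.8, so F = (-15.77, 13.56). ∠AFS = 56.8° gives FS at 16.10° from the x-axis; with |FS| = 9.5, S = (-6.642, 16.20). ∠FSN = 133.5° gives SN at -30.40° from the x-axis; with |SN| = 21.9, N = (12.25, 5.116). ∠SNT = 94.7° gives NT at -115.7° from the x-axis; with |NT| = 16.6, T = (5.049, -9.842). Then |AT| = |T − A| = 11.06.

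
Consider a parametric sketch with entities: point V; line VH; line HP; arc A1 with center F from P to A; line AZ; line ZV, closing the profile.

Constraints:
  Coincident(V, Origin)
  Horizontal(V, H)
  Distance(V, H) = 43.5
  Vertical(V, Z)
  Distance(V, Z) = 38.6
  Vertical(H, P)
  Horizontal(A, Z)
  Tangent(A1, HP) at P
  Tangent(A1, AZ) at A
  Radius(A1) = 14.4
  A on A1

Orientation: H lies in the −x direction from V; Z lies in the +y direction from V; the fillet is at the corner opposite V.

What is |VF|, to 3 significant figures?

37.8

V is at the origin; V and H share the same y with |VH| = 43.5 and H on the −x side, so H = (-43.5, 0.00). V and Z share the same x with |VZ| = 38.6 and Z on the +y side, so Z = (0.00, 38.6). The virtual corner opposite V is at (-43.5, 38.6). A1 meets HP tangentially, so FP is at right angles to HP and the tangent condition forces FA to be normal to AZ, with radius 14.4, so the center F sits 14.4 in from both sides at F = (-29.1, 24.2). Then |VF| = |F − V| = 37.8.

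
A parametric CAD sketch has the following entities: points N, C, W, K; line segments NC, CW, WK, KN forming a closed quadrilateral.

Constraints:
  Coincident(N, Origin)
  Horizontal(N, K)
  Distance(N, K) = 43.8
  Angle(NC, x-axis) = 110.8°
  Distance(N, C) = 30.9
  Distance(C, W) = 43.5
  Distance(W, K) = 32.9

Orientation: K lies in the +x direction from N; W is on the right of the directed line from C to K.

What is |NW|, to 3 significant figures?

14.4

Checks: |CW| = 43.50 ✓; |WK| = 32.90 ✓.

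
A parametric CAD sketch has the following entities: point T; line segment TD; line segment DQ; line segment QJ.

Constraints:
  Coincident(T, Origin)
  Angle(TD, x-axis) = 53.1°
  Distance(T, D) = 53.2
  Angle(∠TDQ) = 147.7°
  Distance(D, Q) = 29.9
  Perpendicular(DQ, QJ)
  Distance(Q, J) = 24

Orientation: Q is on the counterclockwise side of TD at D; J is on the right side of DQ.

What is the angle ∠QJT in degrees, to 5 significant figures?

54.998°

T is at the origin; TD runs at 53.1° with length 53.2, so D = 53.2·(cos 53.1°, sin 53.1°) = (31.942, 42.543). ∠TDQ = 147.7°, so DQ runs at 53.1° + (180° − 147.7°) = 85.400° from the x-axis; with |DQ| = 29.9, Q = D + 29.9·(cos 85.400°, sin 85.400°) = (34.340, 72.347). The perpendicularity gives QJ at right angles to DQ; with |QJ| = 24.0 on the right of DQ, J = Q + 24.0·(0.99678, -0.080199) = (58.263, 70.422). Then cos ∠QJT = JQ·JT / (|JQ||JT|), giving 54.998°.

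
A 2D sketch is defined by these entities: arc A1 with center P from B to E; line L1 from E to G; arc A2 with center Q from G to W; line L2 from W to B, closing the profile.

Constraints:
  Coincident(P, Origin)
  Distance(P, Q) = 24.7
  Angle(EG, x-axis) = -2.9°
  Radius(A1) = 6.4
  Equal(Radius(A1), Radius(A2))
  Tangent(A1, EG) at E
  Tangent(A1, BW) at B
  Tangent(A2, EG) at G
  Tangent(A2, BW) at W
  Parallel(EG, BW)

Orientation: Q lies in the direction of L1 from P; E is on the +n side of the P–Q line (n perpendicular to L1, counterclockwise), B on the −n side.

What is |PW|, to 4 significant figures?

25.52

The slot axis is L1's direction at -2.9°, so u = (cos -2.9°, sin -2.9°) = (0.9987, -0.05059) and n = (−sin -2.9°, cos -2.9°) = (0.05059, 0.9987). P is at the origin and Q lies 24.7 along u from P, so Q = 24.7·u = (24.67, -1.250). Tangency of A1 to both parallel lines with radius 6.4 puts E and B at P ± 6.4·n: E = (0.3238, 6.392), B = (-0.3238, -6.392). Equal radii place G and W the same way about Q: G = Q + 6.4·n = (24.99, 5.142), W = Q − 6.4·n = (24.34, -7.641). Then |PW| = |W − P| = 25.52.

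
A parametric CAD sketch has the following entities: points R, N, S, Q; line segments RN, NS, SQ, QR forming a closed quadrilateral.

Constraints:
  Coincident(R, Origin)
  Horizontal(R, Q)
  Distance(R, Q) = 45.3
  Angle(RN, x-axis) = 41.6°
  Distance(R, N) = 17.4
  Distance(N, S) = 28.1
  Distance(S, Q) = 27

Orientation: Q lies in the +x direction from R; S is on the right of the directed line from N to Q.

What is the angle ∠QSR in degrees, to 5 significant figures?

113.62°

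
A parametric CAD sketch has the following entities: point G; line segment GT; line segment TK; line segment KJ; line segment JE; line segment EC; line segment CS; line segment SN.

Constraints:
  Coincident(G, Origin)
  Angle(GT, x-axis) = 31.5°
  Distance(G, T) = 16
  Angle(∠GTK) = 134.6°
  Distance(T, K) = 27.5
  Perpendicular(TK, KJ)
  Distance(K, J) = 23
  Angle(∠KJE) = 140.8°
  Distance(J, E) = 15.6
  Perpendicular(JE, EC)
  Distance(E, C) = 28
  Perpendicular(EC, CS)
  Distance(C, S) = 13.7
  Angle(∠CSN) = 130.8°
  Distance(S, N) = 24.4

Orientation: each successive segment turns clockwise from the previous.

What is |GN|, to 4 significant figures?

40.57

G is at the origin; GT runs at 31.5° with length 16.0, so T = (13.64, 8.360). ∠GTK = 134.6° gives TK at -13.90° from the x-axis; with |TK| = 27.5, K = (40.34, 1.754). The perpendicularity gives KJ at right angles to TK, so KJ runs at -103.9°; with |KJ| = 23.0, J = (34.81, -20.57). ∠KJE = 140.8° gives JE at -143.1° from the x-axis; with |JE| = 15.6, E = (22.34, -29.94). JE is perpendicular to EC, so EC runs at 126.9°; with |EC| = 28.0, C = (5.525, -7.548). EC ⟂ CS, so CS runs at 36.90°; with |CS| = 13.7, S = (16.48, 0.6776). ∠CSN = 130.8° gives SN at -12.30° from the x-axis; with |SN| = 24.4, N = (40.32, -4.520). Then |GN| = |N − G| = 40.57.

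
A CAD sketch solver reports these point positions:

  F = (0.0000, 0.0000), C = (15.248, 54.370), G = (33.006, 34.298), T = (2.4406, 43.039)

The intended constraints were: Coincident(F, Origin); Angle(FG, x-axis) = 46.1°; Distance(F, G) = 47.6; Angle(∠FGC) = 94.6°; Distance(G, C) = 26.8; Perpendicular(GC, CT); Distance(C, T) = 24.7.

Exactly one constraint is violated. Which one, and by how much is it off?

Distance(C, T) = 24.7 — off by 7.60.

F = (0.00, 0.00) ✓; FG at 46.10° ✓; |FG| = 47.60 ✓; ∠FGC = 94.60° ✓; |GC| = 26.80 ✓; ∠(GC, CT) = 90.00° ✓; |CT| = 17.10 ✗.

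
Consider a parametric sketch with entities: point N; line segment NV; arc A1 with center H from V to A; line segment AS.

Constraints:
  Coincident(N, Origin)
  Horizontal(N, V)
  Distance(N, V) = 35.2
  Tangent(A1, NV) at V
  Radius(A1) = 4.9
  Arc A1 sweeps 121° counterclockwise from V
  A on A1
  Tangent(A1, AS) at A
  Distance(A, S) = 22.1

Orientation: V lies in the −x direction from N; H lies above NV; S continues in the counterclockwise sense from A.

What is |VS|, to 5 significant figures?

27.328

N is at the origin; N and V share the same y with |NV| = 35.2 and V on the −x side, so V = (-35.200, 0.0000). A1 meets NV tangentially, so HV is at right angles to NV, so H = V + (0, 4.9) = (-35.200, 4.9000). On A1, V sits at bearing -90° from H; a 121° counterclockwise sweep puts A at bearing 31°, so A = H + 4.9·(cos 31°, sin 31°) = (-31.000, 7.4237). A1 meets AS tangentially, so HA is at right angles to AS, so AS runs along (−sin 31°, cos 31°); with |AS| = 22.1, S = (-42.382, 26.367). Then |VS| = |S − V| = 27.328.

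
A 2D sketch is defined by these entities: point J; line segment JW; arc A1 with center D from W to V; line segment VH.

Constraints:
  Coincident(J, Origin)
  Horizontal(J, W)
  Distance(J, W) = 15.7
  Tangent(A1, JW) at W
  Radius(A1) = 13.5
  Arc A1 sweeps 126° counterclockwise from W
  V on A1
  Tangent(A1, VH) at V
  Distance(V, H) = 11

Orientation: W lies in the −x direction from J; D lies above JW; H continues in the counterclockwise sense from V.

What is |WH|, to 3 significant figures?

30.7

On A1, W sits at bearing -90° from D; a 126° counterclockwise sweep puts V at bearing 36°, so V = D + 13.5·(cos 36°, sin 36°) = (-4.78, 21.4). The tangent condition forces DV to be normal to VH, so VH runs along (−sin 36°, cos 36°); with |VH| = 11.0, H = (-11.2, 30.3). Then |WH| = |H − W| = 30.7.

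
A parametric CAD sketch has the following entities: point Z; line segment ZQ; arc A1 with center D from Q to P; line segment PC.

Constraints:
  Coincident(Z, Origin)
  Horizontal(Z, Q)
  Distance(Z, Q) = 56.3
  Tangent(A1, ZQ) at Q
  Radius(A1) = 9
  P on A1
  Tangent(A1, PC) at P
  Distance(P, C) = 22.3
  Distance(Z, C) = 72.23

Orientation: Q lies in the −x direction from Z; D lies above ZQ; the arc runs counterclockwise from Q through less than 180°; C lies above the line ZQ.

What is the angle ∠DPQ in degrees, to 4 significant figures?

23.35°

Z is at the origin; ZQ is horizontal with |ZQ| = 56.3 and Q on the −x side, so Q = (-56.30, 0.000). The tangent condition forces DQ to be normal to ZQ, so D = Q + (0, 9) = (-56.30, 9.000). Since DP ⟂ PC (tangency), |DC| = √(9.0² + 22.3²) = 24.05 regardless of where P sits on A1. So C lies on both circle(Z, 72.23) and circle(D, 24.05); the above-ZQ intersection is C = (-65.05, 31.40). P is the foot of the tangent from C: P = (-49.75, 15.17).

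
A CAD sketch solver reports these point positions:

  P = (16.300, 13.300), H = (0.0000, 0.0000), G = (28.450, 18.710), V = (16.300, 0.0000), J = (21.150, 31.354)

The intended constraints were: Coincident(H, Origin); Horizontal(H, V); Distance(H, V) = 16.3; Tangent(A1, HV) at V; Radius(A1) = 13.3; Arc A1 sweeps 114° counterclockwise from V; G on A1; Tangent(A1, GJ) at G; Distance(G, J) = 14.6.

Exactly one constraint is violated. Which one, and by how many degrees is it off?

Tangent(A1, GJ) at G — off by 6.00°.

H = (0.00, 0.00) ✓; H.y = 0.00, V.y = 0.00 ✓; |HV| = 16.30 ✓; ∠(PV, VH) = 90.00° ✓; |PV| = 13.30 ✓; bearing(P→G) − bearing(P→V) = 114.0° ✓; |PG| = 13.30 ✓; ∠(PG, GJ) = 84.00° ✗; |GJ| = 14.60 ✓.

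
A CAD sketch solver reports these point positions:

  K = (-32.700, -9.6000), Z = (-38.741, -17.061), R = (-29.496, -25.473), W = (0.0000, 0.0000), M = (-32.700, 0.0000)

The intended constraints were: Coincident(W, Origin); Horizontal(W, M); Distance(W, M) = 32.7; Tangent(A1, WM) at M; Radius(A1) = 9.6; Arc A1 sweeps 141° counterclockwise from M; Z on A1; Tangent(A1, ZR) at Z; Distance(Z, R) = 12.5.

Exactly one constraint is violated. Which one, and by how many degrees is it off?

Tangent(A1, ZR) at Z — off by 3.30°.

W = (0.00, 0.00) ✓; W.y = 0.00, M.y = 0.00 ✓; |WM| = 32.70 ✓; ∠(KM, MW) = 90.00° ✓; |KM| = 9.600 ✓; bearing(K→Z) − bearing(K→M) = 141.0° ✓; |KZ| = 9.600 ✓; ∠(KZ, ZR) = 93.30° ✗; |ZR| = 12.50 ✓.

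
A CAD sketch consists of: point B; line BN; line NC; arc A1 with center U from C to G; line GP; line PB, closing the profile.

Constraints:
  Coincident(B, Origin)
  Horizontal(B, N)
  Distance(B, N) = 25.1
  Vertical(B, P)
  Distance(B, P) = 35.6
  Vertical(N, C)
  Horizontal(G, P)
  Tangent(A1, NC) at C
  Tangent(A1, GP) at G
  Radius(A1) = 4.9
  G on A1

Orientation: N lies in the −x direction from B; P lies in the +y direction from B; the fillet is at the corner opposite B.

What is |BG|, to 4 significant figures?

40.93

B is at the origin; BN is horizontal with |BN| = 25.1 and N on the −x side, so N = (-25.10, 0.000). B and P share the same x with |BP| = 35.6 and P on the +y side, so P = (0.000, 35.60). The virtual corner opposite B is at (-25.10, 35.60). Since A1 is tangent to NC there, UC ⟂ NC and the tangent condition forces UG to be normal to GP, with radius 4.9, so the center U sits 4.9 in from both sides at U = (-20.20, 30.70). That places the tangent points at C = (-25.10, 30.70) on NC and G = (-20.20, 35.60) on GP. Then |BG| = |G − B| = 40.93.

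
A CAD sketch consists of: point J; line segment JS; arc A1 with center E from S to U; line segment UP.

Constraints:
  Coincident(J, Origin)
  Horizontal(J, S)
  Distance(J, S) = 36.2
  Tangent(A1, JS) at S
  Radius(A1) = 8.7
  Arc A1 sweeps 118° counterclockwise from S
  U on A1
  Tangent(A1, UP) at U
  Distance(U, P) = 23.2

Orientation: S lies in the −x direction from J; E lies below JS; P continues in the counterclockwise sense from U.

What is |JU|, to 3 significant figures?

45.7

J is at the origin; J and S share the same y with |JS| = 36.2 and S on the −x side, so S = (-36.2, 0.00). Tangency of A1 to JS means the radius ES is perpendicular to JS, so E = S + (0, -8.7) = (-36.2, -8.70). On A1, S sits at bearing 90° from E; a 118° counterclockwise sweep puts U at bearing 208°, so U = E + 8.7·(cos 208°, sin 208°) = (-43.9, -12.8). Then |JU| = |U − J| = 45.7.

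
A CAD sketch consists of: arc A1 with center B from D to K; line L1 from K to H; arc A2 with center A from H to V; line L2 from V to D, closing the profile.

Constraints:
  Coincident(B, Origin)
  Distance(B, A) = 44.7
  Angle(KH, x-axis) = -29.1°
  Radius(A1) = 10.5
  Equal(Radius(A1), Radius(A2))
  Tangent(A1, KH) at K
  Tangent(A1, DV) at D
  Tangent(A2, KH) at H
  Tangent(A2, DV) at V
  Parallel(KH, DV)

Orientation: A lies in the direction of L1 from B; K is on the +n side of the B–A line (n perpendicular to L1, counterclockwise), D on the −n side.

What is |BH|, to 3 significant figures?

45.9

The slot axis is L1's direction at -29.1°, so u = (cos -29.1°, sin -29.1°) = (0.874, -0.486) and n = (−sin -29.1°, cos -29.1°) = (0.486, 0.874). B is at the origin and A lies 44.7 along u from B, so A = 44.7·u = (39.1, -21.7). Tangency of A1 to both parallel lines with radius 10.5 puts K and D at B ± 10.5·n: K = (5.11, 9.17), D = (-5.11, -9.17). Equal radii place H and V the same way about A: H = A + 10.5·n = (44.2, -12.6), V = A − 10.5·n = (34.0, -30.9). Then |BH| = |H − B| = 45.9.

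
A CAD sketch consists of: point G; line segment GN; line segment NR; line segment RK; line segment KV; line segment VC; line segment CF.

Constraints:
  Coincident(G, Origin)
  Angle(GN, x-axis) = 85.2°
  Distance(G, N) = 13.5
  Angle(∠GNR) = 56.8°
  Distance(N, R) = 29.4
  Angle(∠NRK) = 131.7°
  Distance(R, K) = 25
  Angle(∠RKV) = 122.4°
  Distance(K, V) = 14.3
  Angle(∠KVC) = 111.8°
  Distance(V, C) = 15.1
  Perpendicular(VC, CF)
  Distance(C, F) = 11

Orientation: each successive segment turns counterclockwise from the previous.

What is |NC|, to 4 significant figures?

43.45

G is at the origin; GN runs at 85.2° with length 13.5, so N = (1.130, 13.45). ∠GNR = 56.8° gives NR at -151.6° from the x-axis; with |NR| = 29.4, R = (-24.73, -0.5307). ∠NRK = 131.7° gives RK at -103.3° from the x-axis; with |RK| = 25.0, K = (-30.48, -24.86). ∠RKV = 122.4° gives KV at -45.70° from the x-axis; with |KV| = 14.3, V = (-20.50, -35.09). ∠KVC = 111.8° gives VC at 22.50° from the x-axis; with |VC| = 15.1, C = (-6.545, -29.32). Then |NC| = |C − N| = 43.45.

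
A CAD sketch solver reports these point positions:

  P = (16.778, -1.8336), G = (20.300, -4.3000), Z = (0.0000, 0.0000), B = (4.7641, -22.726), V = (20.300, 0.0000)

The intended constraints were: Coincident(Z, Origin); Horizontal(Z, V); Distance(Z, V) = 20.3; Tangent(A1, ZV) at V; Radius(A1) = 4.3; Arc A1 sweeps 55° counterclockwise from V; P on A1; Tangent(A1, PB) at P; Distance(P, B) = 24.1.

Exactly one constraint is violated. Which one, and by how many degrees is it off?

Tangent(A1, PB) at P — off by 5.10°.

Z = (0.00, 0.00) ✓; Z.y = 0.00, V.y = 0.00 ✓; |ZV| = 20.30 ✓; ∠(GV, VZ) = 90.00° ✓; |GV| = 4.300 ✓; bearing(G→P) − bearing(G→V) = 55.00° ✓; |GP| = 4.300 ✓; ∠(GP, PB) = 84.90° ✗; |PB| = 24.10 ✓.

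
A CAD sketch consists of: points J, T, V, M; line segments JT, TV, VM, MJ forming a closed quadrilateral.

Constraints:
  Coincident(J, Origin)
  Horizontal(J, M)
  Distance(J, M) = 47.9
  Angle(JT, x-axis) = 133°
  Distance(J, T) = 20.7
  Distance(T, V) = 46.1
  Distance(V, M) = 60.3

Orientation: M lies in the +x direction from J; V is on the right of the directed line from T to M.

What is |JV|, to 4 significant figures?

30.26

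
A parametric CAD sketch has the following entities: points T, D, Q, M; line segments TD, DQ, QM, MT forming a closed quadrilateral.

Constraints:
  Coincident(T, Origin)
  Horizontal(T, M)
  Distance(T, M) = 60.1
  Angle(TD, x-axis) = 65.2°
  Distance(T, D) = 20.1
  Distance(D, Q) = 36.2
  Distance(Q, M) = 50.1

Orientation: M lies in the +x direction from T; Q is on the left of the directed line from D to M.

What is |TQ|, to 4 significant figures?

55.38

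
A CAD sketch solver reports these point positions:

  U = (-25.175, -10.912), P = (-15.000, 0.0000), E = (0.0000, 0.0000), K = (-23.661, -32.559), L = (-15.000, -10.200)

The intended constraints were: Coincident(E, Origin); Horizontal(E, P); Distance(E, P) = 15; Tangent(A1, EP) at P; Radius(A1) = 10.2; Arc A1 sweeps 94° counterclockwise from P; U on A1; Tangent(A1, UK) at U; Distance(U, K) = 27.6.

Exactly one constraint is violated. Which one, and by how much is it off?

Distance(U, K) = 27.6 — off by 5.90.

E = (0.00, 0.00) ✓; E.y = 0.00, P.y = 0.00 ✓; |EP| = 15.00 ✓; ∠(LP, PE) = 90.00° ✓; |LP| = 10.20 ✓; bearing(L→U) − bearing(L→P) = 94.00° ✓; |LU| = 10.20 ✓; ∠(LU, UK) = 90.00° ✓; |UK| = 21.70 ✗.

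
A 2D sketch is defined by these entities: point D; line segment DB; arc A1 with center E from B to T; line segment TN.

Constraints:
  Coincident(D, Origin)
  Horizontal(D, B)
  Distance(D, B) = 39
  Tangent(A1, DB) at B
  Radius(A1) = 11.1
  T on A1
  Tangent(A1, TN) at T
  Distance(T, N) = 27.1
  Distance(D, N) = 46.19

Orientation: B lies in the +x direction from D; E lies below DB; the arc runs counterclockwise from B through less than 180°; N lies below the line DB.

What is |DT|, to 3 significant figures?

29.9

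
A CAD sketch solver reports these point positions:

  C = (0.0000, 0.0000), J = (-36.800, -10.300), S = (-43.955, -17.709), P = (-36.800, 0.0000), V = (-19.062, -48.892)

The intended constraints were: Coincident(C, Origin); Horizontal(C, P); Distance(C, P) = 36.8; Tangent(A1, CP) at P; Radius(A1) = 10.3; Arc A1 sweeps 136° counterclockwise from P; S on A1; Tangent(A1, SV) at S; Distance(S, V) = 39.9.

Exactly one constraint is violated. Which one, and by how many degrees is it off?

Tangent(A1, SV) at S — off by 7.40°.

C = (0.00, 0.00) ✓; C.y = 0.00, P.y = 0.00 ✓; |CP| = 36.80 ✓; ∠(JP, PC) = 90.00° ✓; |JP| = 10.30 ✓; bearing(J→S) − bearing(J→P) = 136.0° ✓; |JS| = 10.30 ✓; ∠(JS, SV) = 97.40° ✗; |SV| = 39.90 ✓.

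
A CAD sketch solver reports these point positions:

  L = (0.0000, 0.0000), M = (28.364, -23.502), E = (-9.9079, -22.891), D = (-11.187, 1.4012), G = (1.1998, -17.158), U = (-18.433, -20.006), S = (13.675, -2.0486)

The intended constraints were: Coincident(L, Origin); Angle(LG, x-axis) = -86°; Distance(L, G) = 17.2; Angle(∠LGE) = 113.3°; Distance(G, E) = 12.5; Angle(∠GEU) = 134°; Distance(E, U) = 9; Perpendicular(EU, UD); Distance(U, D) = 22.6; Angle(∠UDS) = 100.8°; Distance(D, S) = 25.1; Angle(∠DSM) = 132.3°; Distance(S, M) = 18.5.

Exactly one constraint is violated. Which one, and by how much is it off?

Distance(S, M) = 18.5 — off by 7.50.

L = (0.00, 0.00) ✓; LG at -86.00° ✓; |LG| = 17.20 ✓; ∠LGE = 113.3° ✓; |GE| = 12.50 ✓; ∠GEU = 134.0° ✓; |EU| = 9.000 ✓; ∠(EU, UD) = 90.00° ✓; |UD| = 22.60 ✓; ∠UDS = 100.8° ✓; |DS| = 25.10 ✓; ∠DSM = 132.3° ✓; |SM| = 26.00 ✗.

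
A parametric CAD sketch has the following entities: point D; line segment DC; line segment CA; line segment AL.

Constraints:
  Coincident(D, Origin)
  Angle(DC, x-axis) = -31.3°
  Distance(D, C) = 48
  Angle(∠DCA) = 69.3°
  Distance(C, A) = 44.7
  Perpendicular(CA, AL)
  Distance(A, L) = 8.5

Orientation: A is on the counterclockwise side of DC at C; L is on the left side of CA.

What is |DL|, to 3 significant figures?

45.8

∠DCA = 69.3°, so CA runs at -31.3° + (180° − 69.3°) = 79.4° from the x-axis; with |CA| = 44.7, A = C + 44.7·(cos 79.4°, sin 79.4°) = (49.2, 19.0). The perpendicularity gives AL at right angles to CA; with |AL| = 8.5 on the left of CA, L = A + 8.5·(-0.983, 0.184) = (40.9, 20.6). Then |DL| = |L − D| = 45.8.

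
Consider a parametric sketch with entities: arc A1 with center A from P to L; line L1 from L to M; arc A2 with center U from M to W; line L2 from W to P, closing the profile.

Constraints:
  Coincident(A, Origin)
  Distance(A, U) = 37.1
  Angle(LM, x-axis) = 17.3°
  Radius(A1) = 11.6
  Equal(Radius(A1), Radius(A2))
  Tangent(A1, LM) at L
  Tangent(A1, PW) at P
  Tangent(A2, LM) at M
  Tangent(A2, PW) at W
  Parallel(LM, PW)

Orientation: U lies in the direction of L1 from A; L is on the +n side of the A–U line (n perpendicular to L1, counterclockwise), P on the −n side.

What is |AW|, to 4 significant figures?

38.87

Tangency of A1 to both parallel lines with radius 11.6 puts L and P at A ± 11.6·n: L = (-3.450, 11.08), P = (3.450, -11.08). Equal radii place M and W the same way about U: M = U + 11.6·n = (31.97, 22.11), W = U − 11.6·n = (38.87, -0.04262). Then |AW| = |W − A| = 38.87.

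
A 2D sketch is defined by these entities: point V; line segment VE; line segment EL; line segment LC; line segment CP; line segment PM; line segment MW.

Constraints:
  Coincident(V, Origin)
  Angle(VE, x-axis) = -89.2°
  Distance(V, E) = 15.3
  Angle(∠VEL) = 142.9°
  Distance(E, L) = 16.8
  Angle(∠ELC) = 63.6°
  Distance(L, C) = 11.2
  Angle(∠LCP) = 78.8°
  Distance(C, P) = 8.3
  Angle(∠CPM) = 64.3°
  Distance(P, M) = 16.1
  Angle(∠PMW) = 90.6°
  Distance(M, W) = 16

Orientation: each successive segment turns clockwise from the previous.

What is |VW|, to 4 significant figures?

39.26

V is at the origin; VE runs at -89.2° with length 15.3, so E = (0.2136, -15.30). ∠VEL = 142.9° gives EL at -126.3° from the x-axis; with |EL| = 16.8, L = (-9.732, -28.84). ∠ELC = 63.6° gives LC at 117.3° from the x-axis; with |LC| = 11.2, C = (-14.87, -18.89). ∠LCP = 78.8° gives CP at 16.10° from the x-axis; with |CP| = 8.3, P = (-6.895, -16.58). ∠CPM = 64.3° gives PM at -99.60° from the x-axis; with |PM| = 16.1, M = (-9.580, -32.46). ∠PMW = 90.6° gives MW at 171.0° from the x-axis; with |MW| = 16.0, W = (-25.38, -29.96). Then |VW| = |W − V| = 39.26.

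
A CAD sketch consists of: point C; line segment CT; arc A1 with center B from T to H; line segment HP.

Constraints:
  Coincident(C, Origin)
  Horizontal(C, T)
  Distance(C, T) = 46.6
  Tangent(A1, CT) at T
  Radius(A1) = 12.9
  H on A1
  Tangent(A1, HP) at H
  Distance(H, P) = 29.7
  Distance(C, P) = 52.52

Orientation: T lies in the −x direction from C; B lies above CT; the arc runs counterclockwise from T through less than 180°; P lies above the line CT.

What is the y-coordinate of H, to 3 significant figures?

12.1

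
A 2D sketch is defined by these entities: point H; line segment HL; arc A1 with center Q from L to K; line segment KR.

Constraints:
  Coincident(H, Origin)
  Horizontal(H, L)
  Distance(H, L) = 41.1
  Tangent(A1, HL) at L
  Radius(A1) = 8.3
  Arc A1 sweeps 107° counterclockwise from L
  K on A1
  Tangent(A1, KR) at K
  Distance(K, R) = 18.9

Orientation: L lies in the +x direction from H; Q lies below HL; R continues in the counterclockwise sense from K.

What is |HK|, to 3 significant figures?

34.9

H is at the origin; H and L share the same y with |HL| = 41.1 and L on the +x side, so L = (41.1, 0.00). Since A1 is tangent to HL there, QL ⟂ HL, so Q = L + (0, -8.3) = (41.1, -8.30). On A1, L sits at bearing 90° from Q; a 107° counterclockwise sweep puts K at bearing 197°, so K = Q + 8.3·(cos 197°, sin 197°) = (33.2, -10.7). Then |HK| = |K − H| = 34.9.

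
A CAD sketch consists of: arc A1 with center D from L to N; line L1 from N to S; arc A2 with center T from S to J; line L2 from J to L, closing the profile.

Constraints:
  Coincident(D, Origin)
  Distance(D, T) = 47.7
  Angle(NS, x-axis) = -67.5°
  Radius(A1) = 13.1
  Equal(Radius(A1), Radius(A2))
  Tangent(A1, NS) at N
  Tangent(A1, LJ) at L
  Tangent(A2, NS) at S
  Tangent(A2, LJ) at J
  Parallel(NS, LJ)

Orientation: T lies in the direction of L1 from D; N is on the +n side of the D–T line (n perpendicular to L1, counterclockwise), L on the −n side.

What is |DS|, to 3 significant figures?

49.5

The slot axis is L1's direction at -67.5°, so u = (cos -67.5°, sin -67.5°) = (0.383, -0.924) and n = (−sin -67.5°, cos -67.5°) = (0.924, 0.383). D is at the origin and T lies 47.7 along u from D, so T = 47.7·u = (18.3, -44.1). Tangency of A1 to both parallel lines with radius 13.1 puts N and L at D ± 13.1·n: N = (12.1, 5.01), L = (-12.1, -5.01). Equal radii place S and J the same way about T: S = T + 13.1·n = (30.4, -39.1), J = T − 13.1·n = (6.15, -49.1). Then |DS| = |S − D| = 49.5.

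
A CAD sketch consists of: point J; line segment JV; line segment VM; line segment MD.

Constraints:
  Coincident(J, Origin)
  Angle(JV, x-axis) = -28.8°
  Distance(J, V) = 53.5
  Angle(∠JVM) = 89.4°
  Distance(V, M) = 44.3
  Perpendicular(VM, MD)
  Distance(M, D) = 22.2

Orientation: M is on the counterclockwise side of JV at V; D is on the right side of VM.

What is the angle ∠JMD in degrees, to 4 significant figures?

140.7°

J is at the origin; JV runs at -28.8° with length 53.5, so V = 53.5·(cos -28.8°, sin -28.8°) = (46.88, -25.77). ∠JVM = 89.4°, so VM runs at -28.8° + (180° − 89.4°) = 61.80° from the x-axis; with |VM| = 44.3, M = V + 44.3·(cos 61.80°, sin 61.80°) = (67.82, 13.27). VM is perpendicular to MD; with |MD| = 22.2 on the right of VM, D = M + 22.2·(0.8813, -0.4726) = (87.38, 2.777). Then cos ∠JMD = MJ·MD / (|MJ||MD|), giving 140.7°.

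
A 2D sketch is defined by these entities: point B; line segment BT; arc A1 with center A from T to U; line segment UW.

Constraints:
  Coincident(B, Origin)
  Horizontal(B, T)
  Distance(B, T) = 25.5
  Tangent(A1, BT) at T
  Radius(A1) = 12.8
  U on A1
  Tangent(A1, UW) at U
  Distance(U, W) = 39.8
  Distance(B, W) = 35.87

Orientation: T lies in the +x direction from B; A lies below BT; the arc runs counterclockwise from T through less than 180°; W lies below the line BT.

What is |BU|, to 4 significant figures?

16.45

Checks: |AU| = 12.80 ✓; ∠(AU, UW) = 90.00° ✓; |UW| = 39.80 ✓; |BW| = 35.87 ✓.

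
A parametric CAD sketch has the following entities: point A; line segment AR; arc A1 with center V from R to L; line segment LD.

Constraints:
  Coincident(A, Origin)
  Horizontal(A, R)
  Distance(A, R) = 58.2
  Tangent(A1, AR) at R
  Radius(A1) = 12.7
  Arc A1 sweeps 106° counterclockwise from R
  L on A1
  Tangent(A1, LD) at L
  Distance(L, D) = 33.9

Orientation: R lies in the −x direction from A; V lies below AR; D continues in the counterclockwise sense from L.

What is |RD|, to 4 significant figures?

48.87

A is at the origin; AR is horizontal with |AR| = 58.2 and R on the −x side, so R = (-58.20, 0.000). Tangency of A1 to AR means the radius VR is perpendicular to AR, so V = R + (0, -12.7) = (-58.20, -12.70). On A1, R sits at bearing 90° from V; a 106° counterclockwise sweep puts L at bearing 196°, so L = V + 12.7·(cos 196°, sin 196°) = (-70.41, -16.20). Tangency of A1 to LD means the radius VL is perpendicular to LD, so LD runs along (−sin 196°, cos 196°); with |LD| = 33.9, D = (-61.06, -48.79). Then |RD| = |D − R| = 48.87.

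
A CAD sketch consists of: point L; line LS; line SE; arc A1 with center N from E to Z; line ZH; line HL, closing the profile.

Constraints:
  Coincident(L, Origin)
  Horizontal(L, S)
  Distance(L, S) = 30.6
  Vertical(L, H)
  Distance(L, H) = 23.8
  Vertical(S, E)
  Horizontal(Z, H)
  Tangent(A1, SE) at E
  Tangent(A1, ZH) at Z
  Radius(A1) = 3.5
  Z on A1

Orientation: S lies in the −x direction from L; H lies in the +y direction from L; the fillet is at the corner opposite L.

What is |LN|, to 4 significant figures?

33.86

L and H share the same x with |LH| = 23.8 and H on the +y side, so H = (0.000, 23.80). The virtual corner opposite L is at (-30.60, 23.80). Since A1 is tangent to SE there, NE ⟂ SE and tangency of A1 to ZH means the radius NZ is perpendicular to ZH, with radius 3.5, so the center N sits 3.5 in from both sides at N = (-27.10, 20.30). Then |LN| = |N − L| = 33.86.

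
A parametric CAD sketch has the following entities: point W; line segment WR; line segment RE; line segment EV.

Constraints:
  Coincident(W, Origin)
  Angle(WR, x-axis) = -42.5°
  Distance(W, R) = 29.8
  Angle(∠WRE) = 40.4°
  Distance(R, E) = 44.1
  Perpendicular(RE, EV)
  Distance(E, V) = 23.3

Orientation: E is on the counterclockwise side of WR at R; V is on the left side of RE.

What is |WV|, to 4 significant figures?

21.77

W is at the origin; WR runs at -42.5° with length 29.8, so R = 29.8·(cos -42.5°, sin -42.5°) = (21.97, -20.13). ∠WRE = 40.4°, so RE runs at -42.5° + (180° − 40.4°) = 97.10° from the x-axis; with |RE| = 44.1, E = R + 44.1·(cos 97.10°, sin 97.10°) = (16.52, 23.63). RE ⟂ EV; with |EV| = 23.3 on the left of RE, V = E + 23.3·(-0.9923, -0.1236) = (-6.601, 20.75). Then |WV| = |V − W| = 21.77.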